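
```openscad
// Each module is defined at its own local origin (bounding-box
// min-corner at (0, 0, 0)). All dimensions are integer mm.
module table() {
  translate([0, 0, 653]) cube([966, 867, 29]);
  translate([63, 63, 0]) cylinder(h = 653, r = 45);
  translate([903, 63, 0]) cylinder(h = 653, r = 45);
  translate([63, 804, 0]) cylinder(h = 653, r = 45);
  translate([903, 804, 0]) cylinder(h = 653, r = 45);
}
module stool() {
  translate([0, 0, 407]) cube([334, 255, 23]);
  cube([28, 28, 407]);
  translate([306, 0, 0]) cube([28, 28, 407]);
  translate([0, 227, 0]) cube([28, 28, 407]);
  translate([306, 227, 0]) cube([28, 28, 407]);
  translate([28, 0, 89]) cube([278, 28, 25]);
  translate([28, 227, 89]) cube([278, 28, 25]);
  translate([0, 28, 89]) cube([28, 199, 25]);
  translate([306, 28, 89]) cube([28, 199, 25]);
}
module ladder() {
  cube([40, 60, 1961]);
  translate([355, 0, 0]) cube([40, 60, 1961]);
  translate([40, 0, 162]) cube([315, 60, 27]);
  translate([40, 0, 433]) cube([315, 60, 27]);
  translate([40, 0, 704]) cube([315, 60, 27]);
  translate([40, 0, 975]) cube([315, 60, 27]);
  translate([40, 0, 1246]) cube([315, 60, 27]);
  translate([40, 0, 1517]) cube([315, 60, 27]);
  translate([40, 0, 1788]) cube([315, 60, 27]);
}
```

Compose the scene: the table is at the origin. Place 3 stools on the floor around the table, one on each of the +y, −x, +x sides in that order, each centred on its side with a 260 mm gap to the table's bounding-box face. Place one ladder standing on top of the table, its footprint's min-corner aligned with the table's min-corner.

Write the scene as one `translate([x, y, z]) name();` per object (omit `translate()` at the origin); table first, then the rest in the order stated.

table();
translate([316, 1127, 0]) stool();
translate([-594, 306, 0]) stool();
translate([1226, 306, 0]) stool();
translate([0, 0, 682]) ladder();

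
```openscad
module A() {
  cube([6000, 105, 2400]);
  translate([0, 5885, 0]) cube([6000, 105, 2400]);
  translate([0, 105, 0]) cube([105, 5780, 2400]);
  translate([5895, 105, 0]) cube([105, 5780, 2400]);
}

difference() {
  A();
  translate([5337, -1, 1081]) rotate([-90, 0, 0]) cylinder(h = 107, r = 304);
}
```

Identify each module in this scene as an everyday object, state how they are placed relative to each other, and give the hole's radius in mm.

The subtracted cylinder has r = 304 mm.

A is a house frame. The house frame has a circular hole through its front wall. The hole's radius is 304 mm.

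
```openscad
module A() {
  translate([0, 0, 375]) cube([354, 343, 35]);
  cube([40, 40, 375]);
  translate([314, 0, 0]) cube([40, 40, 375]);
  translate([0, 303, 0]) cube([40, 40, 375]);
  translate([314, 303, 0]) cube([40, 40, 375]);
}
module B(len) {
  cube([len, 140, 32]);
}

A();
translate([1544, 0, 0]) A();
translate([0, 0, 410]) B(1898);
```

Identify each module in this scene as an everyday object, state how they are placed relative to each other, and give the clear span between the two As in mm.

A is a stool. B is a beam. A beam spans the tops of two stools. The clear span between the two stools is 1190 mm.

Second stool starts at x = 1544; first ends at x = 354; clear span = 1544 − 354 = 1190 mm.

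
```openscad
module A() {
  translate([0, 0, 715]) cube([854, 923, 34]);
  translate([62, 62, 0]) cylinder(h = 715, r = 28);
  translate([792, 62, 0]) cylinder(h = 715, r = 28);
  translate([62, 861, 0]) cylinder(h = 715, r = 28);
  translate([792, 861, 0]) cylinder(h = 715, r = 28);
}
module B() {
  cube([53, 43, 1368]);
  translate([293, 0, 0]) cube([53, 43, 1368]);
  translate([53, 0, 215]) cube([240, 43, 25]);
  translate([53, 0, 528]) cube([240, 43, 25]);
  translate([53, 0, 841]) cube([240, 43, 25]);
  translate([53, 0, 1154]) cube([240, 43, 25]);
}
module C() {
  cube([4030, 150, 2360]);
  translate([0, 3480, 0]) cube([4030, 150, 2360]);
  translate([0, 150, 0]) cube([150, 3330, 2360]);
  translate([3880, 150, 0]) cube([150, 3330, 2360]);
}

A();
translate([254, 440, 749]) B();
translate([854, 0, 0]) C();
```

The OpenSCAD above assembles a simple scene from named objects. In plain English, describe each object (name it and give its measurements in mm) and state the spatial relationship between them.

A is a rectangular dining table. The top is 854×923×34 mm with its upper surface at z = 749 mm. It stands on four round legs of 56 mm diameter, each leg's bounding box inset 34 mm from the nearest pair of top edges, running from the floor to the underside of the top.

B is a straight ladder. Two 53×43 mm vertical rails, 1368 mm tall, stand 346 mm apart (outside-to-outside) with their front faces coplanar on the −y side. 4 rungs, each 43 mm deep and 25 mm tall, span between the inner faces of the rails, front faces flush with the rails. The lowest rung's underside is at z = 215 mm and rungs are spaced 313 mm apart (underside to underside).

C is the wall frame of a small rectangular building: four walls, each 2360 mm tall and 150 mm thick, enclosing a footprint 4030 mm (x) by 3630 mm (y) outside-to-outside, with no floor or roof. The front and back walls (the −y and +y sides) span the full width; the two side walls fit between them.

The ladder is on top of the table, centred. The house frame is against the table's +x side, with their −y faces flush.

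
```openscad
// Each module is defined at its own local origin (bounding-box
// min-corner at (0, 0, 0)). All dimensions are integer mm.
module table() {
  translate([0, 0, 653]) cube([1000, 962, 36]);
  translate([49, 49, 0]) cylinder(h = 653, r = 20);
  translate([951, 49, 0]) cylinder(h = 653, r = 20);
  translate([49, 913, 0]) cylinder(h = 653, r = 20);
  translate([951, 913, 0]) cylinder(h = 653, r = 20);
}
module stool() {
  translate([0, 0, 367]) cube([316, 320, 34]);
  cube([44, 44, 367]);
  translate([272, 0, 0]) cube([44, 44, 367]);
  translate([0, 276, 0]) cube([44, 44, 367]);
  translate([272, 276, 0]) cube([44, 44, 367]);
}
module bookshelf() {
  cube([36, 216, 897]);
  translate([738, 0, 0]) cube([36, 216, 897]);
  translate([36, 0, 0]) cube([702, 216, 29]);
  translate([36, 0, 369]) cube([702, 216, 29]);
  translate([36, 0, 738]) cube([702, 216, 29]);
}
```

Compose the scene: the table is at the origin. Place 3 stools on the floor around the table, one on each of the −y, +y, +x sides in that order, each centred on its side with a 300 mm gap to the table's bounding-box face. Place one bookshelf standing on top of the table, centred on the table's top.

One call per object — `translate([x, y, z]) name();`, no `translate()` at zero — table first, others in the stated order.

table();
translate([342, -620, 0]) stool();
translate([342, 1262, 0]) stool();
translate([1300, 321, 0]) stool();
translate([113, 373, 689]) bookshelf();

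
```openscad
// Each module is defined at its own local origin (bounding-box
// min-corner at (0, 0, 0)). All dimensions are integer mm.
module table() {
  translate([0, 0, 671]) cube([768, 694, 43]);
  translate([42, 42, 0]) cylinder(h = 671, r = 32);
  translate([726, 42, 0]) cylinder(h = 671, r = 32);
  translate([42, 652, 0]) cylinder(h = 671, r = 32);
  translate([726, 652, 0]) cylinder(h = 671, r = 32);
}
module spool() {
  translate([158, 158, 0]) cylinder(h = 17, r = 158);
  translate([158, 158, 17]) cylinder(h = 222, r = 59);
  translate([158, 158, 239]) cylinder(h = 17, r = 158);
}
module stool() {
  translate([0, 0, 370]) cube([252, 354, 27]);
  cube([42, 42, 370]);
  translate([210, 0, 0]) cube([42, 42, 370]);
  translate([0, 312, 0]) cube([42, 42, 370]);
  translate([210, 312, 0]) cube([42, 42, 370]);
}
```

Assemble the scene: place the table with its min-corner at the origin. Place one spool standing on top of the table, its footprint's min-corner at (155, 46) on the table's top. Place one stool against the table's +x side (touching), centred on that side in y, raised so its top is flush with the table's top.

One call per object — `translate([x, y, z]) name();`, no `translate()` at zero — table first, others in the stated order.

table();
translate([155, 46, 714]) spool();
translate([768, 170, 317]) stool();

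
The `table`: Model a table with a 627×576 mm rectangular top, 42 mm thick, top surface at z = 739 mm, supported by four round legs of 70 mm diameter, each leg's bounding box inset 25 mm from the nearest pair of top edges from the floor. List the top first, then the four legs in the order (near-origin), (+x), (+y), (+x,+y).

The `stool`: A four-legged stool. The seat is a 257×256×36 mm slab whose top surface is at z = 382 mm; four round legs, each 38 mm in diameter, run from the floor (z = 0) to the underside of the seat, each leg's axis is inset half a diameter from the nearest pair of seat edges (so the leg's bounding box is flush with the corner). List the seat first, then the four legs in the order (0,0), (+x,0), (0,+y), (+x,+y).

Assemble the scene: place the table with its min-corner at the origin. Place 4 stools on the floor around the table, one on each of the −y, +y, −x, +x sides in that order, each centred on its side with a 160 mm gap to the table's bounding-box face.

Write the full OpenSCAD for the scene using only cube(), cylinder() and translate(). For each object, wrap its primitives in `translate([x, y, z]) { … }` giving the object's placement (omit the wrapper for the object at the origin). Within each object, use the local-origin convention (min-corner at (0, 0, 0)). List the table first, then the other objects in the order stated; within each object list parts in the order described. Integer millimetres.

translate([0, 0, 697]) cube([627, 576, 42]);
translate([60, 60, 0]) cylinder(h = 697, r = 35);
translate([567, 60, 0]) cylinder(h = 697, r = 35);
translate([60, 516, 0]) cylinder(h = 697, r = 35);
translate([567, 516, 0]) cylinder(h = 697, r = 35);
translate([185, -416, 0]) {
  translate([0, 0, 346]) cube([257, 256, 36]);
  translate([19, 19, 0]) cylinder(h = 346, r = 19);
  translate([238, 19, 0]) cylinder(h = 346, r = 19);
  translate([19, 237, 0]) cylinder(h = 346, r = 19);
  translate([238, 237, 0]) cylinder(h = 346, r = 19);
}
translate([185, 736, 0]) {
  translate([0, 0, 346]) cube([257, 256, 36]);
  translate([19, 19, 0]) cylinder(h = 346, r = 19);
  translate([238, 19, 0]) cylinder(h = 346, r = 19);
  translate([19, 237, 0]) cylinder(h = 346, r = 19);
  translate([238, 237, 0]) cylinder(h = 346, r = 19);
}
translate([-417, 160, 0]) {
  translate([0, 0, 346]) cube([257, 256, 36]);
  translate([19, 19, 0]) cylinder(h = 346, r = 19);
  translate([238, 19, 0]) cylinder(h = 346, r = 19);
  translate([19, 237, 0]) cylinder(h = 346, r = 19);
  translate([238, 237, 0]) cylinder(h = 346, r = 19);
}
translate([787, 160, 0]) {
  translate([0, 0, 346]) cube([257, 256, 36]);
  translate([19, 19, 0]) cylinder(h = 346, r = 19);
  translate([238, 19, 0]) cylinder(h = 346, r = 19);
  translate([19, 237, 0]) cylinder(h = 346, r = 19);
  translate([238, 237, 0]) cylinder(h = 346, r = 19);
}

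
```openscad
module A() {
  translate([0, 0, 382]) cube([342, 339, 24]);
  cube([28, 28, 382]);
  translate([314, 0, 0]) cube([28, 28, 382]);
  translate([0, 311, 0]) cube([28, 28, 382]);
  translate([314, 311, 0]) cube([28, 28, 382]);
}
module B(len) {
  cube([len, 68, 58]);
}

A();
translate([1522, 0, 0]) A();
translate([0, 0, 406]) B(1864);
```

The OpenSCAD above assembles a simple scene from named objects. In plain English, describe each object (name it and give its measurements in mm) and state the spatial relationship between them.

A is a four-legged stool. The seat is a 342×339×24 mm slab whose top surface is at z = 406 mm; four square legs, each 28×28 mm in cross-section, run from the floor (z = 0) to the underside of the seat, each flush with a corner of the seat.

B is a rectangular beam 1864 mm long (x), 68 mm deep (y), 58 mm thick (z).

The beam spans the tops of two stools placed 1180 mm apart, resting at z = 406 mm.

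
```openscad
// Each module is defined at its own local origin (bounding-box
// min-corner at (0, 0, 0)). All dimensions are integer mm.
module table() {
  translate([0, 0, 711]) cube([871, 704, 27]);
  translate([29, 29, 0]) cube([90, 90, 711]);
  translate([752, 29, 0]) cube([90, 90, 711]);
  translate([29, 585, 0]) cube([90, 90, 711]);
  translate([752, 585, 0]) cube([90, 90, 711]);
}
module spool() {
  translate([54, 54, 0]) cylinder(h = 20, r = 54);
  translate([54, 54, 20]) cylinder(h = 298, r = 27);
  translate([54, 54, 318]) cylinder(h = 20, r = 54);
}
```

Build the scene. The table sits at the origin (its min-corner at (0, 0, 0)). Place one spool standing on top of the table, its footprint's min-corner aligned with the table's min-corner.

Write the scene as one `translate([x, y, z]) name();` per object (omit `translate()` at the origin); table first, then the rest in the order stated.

table();
translate([0, 0, 738]) spool();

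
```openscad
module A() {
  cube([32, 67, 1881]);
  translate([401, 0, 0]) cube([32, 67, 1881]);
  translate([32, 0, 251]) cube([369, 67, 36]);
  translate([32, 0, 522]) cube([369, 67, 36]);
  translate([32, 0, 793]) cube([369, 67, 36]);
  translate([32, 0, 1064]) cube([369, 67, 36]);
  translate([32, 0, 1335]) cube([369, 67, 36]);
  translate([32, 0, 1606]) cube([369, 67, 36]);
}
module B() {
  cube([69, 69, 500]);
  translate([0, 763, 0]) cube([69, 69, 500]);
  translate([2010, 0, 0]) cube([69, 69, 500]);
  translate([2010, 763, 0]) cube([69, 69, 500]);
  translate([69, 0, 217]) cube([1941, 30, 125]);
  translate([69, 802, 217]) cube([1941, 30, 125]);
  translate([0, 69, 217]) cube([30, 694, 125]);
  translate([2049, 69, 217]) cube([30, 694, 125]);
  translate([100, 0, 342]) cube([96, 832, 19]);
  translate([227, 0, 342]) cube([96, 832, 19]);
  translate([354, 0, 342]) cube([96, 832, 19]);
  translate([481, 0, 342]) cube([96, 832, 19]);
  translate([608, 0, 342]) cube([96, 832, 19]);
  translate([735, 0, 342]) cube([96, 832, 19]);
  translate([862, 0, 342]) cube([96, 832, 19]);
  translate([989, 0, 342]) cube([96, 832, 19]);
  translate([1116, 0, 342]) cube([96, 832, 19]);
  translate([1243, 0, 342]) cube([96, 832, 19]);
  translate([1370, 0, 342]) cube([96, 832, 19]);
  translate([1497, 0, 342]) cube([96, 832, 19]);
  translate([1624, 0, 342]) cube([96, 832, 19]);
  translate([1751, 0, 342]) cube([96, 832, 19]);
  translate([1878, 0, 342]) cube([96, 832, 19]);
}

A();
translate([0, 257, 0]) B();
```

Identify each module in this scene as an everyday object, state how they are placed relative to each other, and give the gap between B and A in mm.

The bed frame's nearest face is 190 mm from the ladder's +y face.

A is a ladder. B is a bed frame. The bed frame is on the floor beside the ladder on its +y side. The gap between the bed frame and the ladder is 190 mm.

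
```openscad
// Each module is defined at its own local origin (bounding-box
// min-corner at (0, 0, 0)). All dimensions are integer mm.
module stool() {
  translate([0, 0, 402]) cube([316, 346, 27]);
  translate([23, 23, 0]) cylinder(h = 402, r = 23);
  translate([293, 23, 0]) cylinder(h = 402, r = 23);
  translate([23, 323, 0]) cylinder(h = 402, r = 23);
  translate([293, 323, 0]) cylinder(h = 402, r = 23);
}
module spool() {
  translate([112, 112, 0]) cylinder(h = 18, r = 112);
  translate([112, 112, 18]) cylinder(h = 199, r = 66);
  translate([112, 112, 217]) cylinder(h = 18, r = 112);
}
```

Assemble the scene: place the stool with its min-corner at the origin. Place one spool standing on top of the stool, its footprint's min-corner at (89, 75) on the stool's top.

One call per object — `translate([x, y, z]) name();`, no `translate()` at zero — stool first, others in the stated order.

stool();
translate([89, 75, 429]) spool();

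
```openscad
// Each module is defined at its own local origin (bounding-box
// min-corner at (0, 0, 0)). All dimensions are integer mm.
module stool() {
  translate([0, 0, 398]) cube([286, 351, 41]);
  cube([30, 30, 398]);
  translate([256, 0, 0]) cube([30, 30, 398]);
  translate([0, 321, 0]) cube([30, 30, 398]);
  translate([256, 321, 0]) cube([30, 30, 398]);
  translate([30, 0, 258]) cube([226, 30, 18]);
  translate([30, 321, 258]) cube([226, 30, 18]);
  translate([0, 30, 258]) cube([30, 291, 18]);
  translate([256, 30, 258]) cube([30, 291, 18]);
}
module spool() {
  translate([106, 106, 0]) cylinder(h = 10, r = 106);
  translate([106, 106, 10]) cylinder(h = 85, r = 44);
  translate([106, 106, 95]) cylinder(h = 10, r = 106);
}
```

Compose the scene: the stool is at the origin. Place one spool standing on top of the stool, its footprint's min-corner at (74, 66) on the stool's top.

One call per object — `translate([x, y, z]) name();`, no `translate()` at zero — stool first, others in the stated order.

stool();
translate([74, 66, 439]) spool();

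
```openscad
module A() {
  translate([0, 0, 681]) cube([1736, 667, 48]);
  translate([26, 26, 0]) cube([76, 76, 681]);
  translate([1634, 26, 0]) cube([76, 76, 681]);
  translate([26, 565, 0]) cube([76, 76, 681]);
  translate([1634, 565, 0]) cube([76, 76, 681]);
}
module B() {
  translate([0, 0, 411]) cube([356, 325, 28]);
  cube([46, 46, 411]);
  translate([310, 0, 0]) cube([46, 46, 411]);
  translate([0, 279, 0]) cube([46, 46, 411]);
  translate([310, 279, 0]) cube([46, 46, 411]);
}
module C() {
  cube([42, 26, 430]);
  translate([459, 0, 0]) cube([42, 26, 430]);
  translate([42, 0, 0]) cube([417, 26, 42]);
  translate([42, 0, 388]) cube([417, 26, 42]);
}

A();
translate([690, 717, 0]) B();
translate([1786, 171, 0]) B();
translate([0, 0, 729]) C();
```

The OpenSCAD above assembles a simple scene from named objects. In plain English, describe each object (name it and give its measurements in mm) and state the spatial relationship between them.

A is a table with a 1736×667 mm rectangular top, 48 mm thick, top surface at z = 729 mm, supported by four 76×76 mm square legs, each inset 26 mm from the nearest pair of top edges, running from the floor.

B is a four-legged stool. The seat is 356×325 mm, 28 mm thick, top at z = 439 mm. It stands on four square legs, each 46×46 mm in cross-section, from z = 0 to the seat underside, each flush with a corner of the seat.

C is a picture frame with a 417×346 mm rectangular opening (x by z) and a uniform 42 mm border on every side. Frame depth is 26 mm along y. It is built from two vertical stiles running the full outside height and two horizontal rails spanning the gap between the stiles.

Two stools sit around the table at the +y, +x sides. The picture frame is on top of the table.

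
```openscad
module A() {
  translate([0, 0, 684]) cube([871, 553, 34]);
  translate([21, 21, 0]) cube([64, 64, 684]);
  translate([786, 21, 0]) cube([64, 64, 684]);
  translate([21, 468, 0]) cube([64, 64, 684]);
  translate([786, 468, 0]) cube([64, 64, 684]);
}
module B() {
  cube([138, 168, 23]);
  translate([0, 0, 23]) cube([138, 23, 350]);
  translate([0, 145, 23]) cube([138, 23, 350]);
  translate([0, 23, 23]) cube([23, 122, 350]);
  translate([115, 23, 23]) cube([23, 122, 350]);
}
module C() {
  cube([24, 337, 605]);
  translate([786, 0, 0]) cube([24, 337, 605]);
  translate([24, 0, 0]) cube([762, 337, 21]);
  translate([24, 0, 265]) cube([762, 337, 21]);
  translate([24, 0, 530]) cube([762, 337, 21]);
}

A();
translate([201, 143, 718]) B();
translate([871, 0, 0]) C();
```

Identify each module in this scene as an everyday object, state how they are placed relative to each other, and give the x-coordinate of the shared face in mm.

The table's +x face and the bookshelf's −x face are both at x = 871 mm.

A is a table. B is an open box. C is a bookshelf. The open box is on top of the table. The bookshelf is against the table's +x side, with their −y faces flush. The x-coordinate of the shared face is 871 mm.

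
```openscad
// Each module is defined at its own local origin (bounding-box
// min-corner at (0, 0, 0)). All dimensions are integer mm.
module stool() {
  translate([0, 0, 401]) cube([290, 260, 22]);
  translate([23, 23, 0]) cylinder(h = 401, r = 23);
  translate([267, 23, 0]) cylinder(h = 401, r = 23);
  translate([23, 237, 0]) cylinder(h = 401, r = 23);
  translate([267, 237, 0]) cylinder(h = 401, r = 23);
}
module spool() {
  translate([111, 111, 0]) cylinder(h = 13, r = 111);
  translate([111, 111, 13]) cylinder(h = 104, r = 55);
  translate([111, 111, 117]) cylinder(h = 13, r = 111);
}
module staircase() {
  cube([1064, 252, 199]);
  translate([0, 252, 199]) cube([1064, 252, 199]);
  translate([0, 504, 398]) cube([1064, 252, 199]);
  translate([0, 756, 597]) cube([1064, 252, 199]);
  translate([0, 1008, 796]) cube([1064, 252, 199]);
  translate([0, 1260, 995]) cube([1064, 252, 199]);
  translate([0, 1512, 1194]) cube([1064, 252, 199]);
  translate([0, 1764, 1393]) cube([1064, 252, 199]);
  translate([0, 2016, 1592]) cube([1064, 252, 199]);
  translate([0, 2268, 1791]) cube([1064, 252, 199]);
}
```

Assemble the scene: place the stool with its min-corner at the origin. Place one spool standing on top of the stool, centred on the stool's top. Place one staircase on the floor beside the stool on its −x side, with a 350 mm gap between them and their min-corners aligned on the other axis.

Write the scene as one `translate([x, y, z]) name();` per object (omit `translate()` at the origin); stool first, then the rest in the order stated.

stool();
translate([34, 19, 423]) spool();
translate([-1414, 0, 0]) staircase();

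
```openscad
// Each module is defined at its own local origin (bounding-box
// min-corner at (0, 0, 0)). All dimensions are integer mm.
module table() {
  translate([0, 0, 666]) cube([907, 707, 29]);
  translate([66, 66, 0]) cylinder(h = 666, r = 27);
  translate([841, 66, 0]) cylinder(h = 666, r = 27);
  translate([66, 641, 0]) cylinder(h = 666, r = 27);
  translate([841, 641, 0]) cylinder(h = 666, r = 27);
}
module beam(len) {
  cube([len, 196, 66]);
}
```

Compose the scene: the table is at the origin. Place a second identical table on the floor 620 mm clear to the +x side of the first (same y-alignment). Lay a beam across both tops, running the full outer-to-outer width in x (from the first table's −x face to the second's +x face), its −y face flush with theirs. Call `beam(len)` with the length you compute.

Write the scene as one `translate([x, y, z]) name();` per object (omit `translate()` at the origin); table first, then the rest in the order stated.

table();
translate([1527, 0, 0]) table();
translate([0, 0, 695]) beam(2434);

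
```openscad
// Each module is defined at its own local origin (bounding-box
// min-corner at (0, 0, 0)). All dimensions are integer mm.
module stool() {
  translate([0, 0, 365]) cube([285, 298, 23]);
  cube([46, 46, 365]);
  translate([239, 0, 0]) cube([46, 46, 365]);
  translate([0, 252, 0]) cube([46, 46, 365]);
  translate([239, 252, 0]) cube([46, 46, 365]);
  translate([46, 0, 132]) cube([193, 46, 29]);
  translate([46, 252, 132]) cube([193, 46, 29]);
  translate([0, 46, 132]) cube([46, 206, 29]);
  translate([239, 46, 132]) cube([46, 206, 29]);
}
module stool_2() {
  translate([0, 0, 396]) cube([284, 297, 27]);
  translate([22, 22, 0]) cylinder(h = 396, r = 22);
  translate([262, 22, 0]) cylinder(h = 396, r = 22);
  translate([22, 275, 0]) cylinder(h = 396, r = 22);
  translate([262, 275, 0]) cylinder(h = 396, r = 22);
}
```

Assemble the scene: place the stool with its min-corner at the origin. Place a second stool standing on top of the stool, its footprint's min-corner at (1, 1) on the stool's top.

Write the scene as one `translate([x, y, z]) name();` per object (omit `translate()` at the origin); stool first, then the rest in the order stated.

stool();
translate([1, 1, 388]) stool_2();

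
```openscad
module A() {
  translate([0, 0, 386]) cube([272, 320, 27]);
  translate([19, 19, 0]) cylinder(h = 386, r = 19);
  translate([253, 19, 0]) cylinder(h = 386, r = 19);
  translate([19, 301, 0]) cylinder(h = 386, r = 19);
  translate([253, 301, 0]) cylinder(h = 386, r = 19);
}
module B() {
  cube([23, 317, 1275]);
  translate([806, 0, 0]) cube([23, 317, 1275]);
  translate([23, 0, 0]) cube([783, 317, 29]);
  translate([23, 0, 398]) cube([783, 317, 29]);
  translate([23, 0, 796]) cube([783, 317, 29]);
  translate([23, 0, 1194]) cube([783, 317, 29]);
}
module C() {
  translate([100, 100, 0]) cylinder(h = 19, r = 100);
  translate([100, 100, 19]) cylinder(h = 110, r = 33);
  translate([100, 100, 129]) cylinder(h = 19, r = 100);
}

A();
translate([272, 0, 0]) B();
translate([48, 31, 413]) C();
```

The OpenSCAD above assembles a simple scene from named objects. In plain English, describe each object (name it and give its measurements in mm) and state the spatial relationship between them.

A is a simple wooden stool: a rectangular seat 272 mm (x) by 320 mm (y), 27 mm thick, top face at z = 413 mm, on four round legs, each 38 mm in diameter. The legs rest on z = 0, each leg's axis is inset half a diameter from the nearest pair of seat edges (so the leg's bounding box is flush with the corner).

B is an open bookshelf. Two side panels, each 23 mm thick, 317 mm deep and 1275 mm tall, stand 829 mm apart (outside-to-outside). Between them sit 4 shelves, each 29 mm thick and 317 mm deep, spanning the full gap between the sides. The bottom shelf rests on the floor (its underside at z = 0) and the clear gap between one shelf's top and the next shelf's underside is 369 mm.

C is a spool: two coaxial disc flanges of radius 100 mm and thickness 19 mm, joined by a core cylinder of radius 33 mm and height 110 mm. The lower flange rests on z = 0 and the three cylinders share a vertical axis.

The bookshelf is against the stool's +x side, with their −y faces flush. The spool is on top of the stool.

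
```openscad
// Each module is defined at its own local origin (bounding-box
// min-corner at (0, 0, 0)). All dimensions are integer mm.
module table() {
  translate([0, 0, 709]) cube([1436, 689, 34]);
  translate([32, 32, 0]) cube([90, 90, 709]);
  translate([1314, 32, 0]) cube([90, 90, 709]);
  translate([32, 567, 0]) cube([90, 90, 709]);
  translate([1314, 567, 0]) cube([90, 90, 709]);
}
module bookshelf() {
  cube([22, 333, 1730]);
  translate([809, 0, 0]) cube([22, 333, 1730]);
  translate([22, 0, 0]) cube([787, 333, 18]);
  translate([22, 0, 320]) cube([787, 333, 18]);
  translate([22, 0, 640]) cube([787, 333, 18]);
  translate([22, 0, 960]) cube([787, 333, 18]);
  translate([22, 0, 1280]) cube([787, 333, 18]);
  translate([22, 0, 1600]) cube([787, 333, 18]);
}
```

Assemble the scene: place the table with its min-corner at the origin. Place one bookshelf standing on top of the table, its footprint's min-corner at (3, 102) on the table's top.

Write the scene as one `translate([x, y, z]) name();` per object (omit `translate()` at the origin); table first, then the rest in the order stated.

table();
translate([3, 102, 743]) bookshelf();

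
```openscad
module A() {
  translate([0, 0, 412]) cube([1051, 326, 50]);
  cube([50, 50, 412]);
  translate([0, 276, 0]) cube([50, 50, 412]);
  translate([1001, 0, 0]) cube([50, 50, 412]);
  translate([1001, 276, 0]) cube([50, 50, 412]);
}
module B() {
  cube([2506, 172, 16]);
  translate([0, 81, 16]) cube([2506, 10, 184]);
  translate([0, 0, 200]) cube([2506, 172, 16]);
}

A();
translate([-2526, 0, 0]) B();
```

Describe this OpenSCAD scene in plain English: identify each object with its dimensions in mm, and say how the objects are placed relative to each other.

A is a bench: a 1051×326 mm seat slab, 50 mm thick, top at z = 462 mm, on four 50×50 mm square legs flush with the seat corners and standing on z = 0.

B is an I-beam lying along x, 2506 mm long. Overall section height 216 mm. Two flanges 172 mm wide (y) and 16 mm thick, one on the floor and one at the top; a web 10 mm thick runs between them, centred on the flange width.

The I-beam is on the floor beside the bench on its −x side.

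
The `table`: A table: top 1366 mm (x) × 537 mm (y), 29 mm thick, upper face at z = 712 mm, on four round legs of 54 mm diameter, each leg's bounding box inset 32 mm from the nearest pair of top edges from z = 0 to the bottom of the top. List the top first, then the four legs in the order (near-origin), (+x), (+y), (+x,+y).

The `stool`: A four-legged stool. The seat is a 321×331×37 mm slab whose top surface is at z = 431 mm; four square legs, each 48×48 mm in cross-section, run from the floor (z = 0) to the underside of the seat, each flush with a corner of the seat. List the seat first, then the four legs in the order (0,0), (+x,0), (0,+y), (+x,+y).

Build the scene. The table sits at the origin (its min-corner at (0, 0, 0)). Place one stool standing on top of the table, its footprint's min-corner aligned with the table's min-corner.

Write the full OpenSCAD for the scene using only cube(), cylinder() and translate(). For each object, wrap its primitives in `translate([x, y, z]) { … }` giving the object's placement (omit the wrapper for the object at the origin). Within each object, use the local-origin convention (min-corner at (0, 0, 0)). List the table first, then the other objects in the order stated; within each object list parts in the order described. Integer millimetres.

translate([0, 0, 683]) cube([1366, 537, 29]);
translate([59, 59, 0]) cylinder(h = 683, r = 27);
translate([1307, 59, 0]) cylinder(h = 683, r = 27);
translate([59, 478, 0]) cylinder(h = 683, r = 27);
translate([1307, 478, 0]) cylinder(h = 683, r = 27);
translate([0, 0, 712]) {
  translate([0, 0, 394]) cube([321, 331, 37]);
  cube([48, 48, 394]);
  translate([273, 0, 0]) cube([48, 48, 394]);
  translate([0, 283, 0]) cube([48, 48, 394]);
  translate([273, 283, 0]) cube([48, 48, 394]);
}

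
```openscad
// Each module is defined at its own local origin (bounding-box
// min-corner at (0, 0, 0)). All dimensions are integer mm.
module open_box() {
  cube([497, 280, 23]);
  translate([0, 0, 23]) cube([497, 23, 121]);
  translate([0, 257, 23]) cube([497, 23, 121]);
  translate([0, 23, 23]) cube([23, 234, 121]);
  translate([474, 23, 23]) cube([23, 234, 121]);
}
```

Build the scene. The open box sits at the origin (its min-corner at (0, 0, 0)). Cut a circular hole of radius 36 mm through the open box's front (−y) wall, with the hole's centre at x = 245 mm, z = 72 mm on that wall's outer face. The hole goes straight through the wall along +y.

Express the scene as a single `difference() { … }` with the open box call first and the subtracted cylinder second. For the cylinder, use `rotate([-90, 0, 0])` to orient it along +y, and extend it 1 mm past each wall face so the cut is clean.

difference() {
  open_box();
  translate([245, -1, 72]) rotate([-90, 0, 0]) cylinder(h = 25, r = 36);
}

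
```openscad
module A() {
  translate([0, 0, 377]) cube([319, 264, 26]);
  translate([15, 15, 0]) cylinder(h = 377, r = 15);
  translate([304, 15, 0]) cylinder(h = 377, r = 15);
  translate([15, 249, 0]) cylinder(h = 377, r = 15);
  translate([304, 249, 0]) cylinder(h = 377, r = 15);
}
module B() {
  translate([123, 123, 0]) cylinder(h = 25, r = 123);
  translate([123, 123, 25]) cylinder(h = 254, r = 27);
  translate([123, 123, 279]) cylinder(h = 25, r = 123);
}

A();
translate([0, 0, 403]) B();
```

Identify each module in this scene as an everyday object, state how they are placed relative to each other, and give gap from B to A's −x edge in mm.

The spool's min-x is at 0; the stool's min-x is 0; gap = 0 mm.

A is a stool. B is a spool. The spool is on top of the stool. The gap from the spool to the stool's −x edge is 0 mm.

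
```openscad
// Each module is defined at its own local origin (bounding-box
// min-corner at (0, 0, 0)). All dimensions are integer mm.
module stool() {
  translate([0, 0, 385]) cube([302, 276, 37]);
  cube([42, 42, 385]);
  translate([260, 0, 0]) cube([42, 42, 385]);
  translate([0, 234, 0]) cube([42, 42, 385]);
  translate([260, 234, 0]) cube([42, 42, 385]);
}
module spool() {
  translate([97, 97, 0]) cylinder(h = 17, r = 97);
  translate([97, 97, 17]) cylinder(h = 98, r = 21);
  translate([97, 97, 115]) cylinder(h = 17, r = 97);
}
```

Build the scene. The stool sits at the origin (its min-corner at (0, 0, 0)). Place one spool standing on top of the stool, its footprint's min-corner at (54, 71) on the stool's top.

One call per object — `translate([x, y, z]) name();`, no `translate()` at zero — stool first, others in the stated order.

stool();
translate([54, 71, 422]) spool();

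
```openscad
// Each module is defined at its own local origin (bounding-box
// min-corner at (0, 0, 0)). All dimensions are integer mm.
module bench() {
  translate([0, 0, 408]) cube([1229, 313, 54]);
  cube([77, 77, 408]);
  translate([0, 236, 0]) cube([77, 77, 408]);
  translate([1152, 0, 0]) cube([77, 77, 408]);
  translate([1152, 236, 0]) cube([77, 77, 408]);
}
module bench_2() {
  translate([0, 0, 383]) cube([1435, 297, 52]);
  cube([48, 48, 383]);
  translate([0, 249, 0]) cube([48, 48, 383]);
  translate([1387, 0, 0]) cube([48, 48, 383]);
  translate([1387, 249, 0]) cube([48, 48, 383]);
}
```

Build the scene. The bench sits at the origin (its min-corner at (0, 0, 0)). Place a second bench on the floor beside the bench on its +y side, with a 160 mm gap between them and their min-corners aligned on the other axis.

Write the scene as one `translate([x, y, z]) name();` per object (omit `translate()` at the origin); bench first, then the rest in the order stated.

bench();
translate([0, 473, 0]) bench_2();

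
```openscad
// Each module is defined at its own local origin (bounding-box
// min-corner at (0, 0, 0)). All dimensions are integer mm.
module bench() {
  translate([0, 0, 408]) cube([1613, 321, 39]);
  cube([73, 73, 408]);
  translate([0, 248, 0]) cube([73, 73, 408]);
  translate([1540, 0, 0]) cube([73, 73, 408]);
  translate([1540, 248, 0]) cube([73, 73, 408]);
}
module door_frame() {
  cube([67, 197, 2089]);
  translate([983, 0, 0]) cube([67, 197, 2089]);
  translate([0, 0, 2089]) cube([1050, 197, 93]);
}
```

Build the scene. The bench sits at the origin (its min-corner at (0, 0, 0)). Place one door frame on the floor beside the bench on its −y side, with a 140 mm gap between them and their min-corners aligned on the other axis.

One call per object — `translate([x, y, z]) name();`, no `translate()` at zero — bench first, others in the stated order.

bench();
translate([0, -337, 0]) door_frame();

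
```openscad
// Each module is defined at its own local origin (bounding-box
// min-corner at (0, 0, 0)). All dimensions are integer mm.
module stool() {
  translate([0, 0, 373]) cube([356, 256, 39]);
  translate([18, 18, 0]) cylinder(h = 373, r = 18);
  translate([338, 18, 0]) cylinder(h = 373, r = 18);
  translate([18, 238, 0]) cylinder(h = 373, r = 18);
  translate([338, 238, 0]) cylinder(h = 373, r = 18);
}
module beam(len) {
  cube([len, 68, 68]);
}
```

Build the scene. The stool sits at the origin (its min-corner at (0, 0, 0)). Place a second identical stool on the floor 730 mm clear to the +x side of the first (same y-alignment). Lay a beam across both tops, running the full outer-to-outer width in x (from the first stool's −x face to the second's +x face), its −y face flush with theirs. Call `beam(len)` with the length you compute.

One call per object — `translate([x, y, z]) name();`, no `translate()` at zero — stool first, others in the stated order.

stool();
translate([1086, 0, 0]) stool();
translate([0, 0, 412]) beam(1442);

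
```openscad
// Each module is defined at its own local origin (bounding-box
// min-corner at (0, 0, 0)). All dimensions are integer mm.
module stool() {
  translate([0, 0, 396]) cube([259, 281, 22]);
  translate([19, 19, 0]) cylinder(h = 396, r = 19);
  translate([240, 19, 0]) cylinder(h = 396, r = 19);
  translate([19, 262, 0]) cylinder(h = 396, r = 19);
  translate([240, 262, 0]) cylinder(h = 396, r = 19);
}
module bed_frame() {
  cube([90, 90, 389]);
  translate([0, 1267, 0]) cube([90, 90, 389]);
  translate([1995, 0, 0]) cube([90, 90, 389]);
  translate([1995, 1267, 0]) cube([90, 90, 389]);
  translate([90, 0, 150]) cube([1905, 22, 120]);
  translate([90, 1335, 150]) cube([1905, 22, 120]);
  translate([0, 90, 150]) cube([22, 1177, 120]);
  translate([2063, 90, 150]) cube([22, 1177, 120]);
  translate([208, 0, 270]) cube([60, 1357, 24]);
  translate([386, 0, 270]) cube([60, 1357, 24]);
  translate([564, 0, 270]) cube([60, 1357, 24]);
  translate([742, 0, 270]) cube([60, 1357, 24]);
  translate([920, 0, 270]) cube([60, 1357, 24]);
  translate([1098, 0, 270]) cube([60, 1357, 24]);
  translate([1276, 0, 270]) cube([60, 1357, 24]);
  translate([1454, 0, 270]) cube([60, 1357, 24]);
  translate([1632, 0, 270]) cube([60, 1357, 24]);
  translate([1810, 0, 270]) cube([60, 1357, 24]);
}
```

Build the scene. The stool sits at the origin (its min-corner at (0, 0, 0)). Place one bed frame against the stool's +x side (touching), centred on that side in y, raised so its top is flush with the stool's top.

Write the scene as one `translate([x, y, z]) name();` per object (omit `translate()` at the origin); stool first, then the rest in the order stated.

stool();
translate([259, -538, 29]) bed_frame();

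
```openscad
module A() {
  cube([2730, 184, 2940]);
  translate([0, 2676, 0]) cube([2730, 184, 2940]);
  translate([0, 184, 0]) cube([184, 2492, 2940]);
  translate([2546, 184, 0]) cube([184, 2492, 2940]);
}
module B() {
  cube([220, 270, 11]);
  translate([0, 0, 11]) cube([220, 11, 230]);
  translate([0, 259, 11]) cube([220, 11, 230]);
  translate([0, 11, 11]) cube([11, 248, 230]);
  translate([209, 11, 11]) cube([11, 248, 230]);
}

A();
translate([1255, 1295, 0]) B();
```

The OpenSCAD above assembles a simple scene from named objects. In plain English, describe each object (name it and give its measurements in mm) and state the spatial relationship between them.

A is a box-shaped house frame (walls only): outside footprint 2730×2860 mm, wall height 2940 mm, wall thickness 184 mm. The two y-facing walls run the full x-width; the two x-facing walls fit between the inner faces of the y-facing walls.

B is an open storage box with external size 220×270×241 mm and wall thickness 11 mm (the base is also 11 mm thick). The base covers the whole footprint; the four walls stand on the base, with the y-facing walls full-width and the x-facing walls fitting between their inner faces.

The open box sits inside the house frame, centred.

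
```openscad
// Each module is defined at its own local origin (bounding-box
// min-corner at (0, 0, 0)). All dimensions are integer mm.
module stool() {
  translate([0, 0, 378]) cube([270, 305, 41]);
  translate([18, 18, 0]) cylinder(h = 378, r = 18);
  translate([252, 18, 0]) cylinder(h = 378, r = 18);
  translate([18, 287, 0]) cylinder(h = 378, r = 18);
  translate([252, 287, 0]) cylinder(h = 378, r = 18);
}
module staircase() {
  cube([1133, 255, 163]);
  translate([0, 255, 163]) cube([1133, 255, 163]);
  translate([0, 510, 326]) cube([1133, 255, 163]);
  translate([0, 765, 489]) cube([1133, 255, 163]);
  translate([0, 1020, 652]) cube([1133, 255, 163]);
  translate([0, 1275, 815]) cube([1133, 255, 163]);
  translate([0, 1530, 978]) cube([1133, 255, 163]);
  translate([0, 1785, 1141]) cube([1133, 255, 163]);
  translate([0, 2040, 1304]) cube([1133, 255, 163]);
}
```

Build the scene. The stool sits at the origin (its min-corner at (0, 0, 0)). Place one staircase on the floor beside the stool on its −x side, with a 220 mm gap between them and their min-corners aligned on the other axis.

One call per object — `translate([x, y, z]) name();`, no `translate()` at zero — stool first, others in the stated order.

stool();
translate([-1353, 0, 0]) staircase();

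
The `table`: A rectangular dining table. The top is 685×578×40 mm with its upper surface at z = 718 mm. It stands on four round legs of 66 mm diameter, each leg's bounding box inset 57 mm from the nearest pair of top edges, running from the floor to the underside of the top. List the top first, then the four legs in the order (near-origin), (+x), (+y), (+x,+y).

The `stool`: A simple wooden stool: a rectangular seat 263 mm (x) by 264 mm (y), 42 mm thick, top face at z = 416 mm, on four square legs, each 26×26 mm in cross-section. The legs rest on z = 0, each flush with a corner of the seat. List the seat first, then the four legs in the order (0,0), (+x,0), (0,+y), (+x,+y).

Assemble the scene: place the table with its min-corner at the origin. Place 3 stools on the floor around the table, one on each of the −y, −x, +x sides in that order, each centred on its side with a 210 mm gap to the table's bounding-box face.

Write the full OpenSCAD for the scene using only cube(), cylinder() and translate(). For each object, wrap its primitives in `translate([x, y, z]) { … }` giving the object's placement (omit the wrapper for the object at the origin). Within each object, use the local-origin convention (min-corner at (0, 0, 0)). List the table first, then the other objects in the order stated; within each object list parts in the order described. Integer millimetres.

translate([0, 0, 678]) cube([685, 578, 40]);
translate([90, 90, 0]) cylinder(h = 678, r = 33);
translate([595, 90, 0]) cylinder(h = 678, r = 33);
translate([90, 488, 0]) cylinder(h = 678, r = 33);
translate([595, 488, 0]) cylinder(h = 678, r = 33);
translate([211, -474, 0]) {
  translate([0, 0, 374]) cube([263, 264, 42]);
  cube([26, 26, 374]);
  translate([237, 0, 0]) cube([26, 26, 374]);
  translate([0, 238, 0]) cube([26, 26, 374]);
  translate([237, 238, 0]) cube([26, 26, 374]);
}
translate([-473, 157, 0]) {
  translate([0, 0, 374]) cube([263, 264, 42]);
  cube([26, 26, 374]);
  translate([237, 0, 0]) cube([26, 26, 374]);
  translate([0, 238, 0]) cube([26, 26, 374]);
  translate([237, 238, 0]) cube([26, 26, 374]);
}
translate([895, 157, 0]) {
  translate([0, 0, 374]) cube([263, 264, 42]);
  cube([26, 26, 374]);
  translate([237, 0, 0]) cube([26, 26, 374]);
  translate([0, 238, 0]) cube([26, 26, 374]);
  translate([237, 238, 0]) cube([26, 26, 374]);
}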